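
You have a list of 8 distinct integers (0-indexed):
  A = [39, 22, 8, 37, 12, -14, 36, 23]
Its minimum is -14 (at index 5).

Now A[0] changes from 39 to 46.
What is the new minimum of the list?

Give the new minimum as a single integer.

Old min = -14 (at index 5)
Change: A[0] 39 -> 46
Changed element was NOT the old min.
  New min = min(old_min, new_val) = min(-14, 46) = -14

Answer: -14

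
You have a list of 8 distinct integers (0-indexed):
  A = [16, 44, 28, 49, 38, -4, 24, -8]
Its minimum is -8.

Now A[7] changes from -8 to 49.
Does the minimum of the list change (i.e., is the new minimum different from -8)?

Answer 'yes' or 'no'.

Old min = -8
Change: A[7] -8 -> 49
Changed element was the min; new min must be rechecked.
New min = -4; changed? yes

Answer: yes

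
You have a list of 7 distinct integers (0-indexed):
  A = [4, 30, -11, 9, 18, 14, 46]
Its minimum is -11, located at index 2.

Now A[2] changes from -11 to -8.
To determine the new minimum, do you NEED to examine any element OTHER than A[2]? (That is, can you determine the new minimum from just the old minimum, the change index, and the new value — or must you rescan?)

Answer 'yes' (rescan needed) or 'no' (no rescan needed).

Answer: yes

Derivation:
Old min = -11 at index 2
Change at index 2: -11 -> -8
Index 2 WAS the min and new value -8 > old min -11. Must rescan other elements to find the new min.
Needs rescan: yes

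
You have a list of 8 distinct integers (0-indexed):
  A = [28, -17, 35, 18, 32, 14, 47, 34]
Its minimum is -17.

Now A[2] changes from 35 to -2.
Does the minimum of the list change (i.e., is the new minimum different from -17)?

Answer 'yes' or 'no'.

Old min = -17
Change: A[2] 35 -> -2
Changed element was NOT the min; min changes only if -2 < -17.
New min = -17; changed? no

Answer: no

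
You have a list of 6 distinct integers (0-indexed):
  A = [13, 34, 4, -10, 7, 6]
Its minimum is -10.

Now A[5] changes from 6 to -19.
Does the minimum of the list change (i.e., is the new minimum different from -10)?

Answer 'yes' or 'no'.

Answer: yes

Derivation:
Old min = -10
Change: A[5] 6 -> -19
Changed element was NOT the min; min changes only if -19 < -10.
New min = -19; changed? yes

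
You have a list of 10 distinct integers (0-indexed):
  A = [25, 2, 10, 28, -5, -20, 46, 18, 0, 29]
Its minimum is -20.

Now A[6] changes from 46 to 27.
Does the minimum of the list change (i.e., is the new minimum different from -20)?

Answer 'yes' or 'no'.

Old min = -20
Change: A[6] 46 -> 27
Changed element was NOT the min; min changes only if 27 < -20.
New min = -20; changed? no

Answer: no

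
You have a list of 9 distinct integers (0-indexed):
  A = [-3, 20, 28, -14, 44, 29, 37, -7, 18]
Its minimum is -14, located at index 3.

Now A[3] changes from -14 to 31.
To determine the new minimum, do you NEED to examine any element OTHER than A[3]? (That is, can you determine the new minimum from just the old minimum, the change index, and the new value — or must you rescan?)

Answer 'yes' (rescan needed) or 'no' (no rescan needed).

Answer: yes

Derivation:
Old min = -14 at index 3
Change at index 3: -14 -> 31
Index 3 WAS the min and new value 31 > old min -14. Must rescan other elements to find the new min.
Needs rescan: yes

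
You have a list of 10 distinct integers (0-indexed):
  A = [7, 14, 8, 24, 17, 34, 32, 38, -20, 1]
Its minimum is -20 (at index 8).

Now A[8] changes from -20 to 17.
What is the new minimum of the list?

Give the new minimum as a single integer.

Answer: 1

Derivation:
Old min = -20 (at index 8)
Change: A[8] -20 -> 17
Changed element WAS the min. Need to check: is 17 still <= all others?
  Min of remaining elements: 1
  New min = min(17, 1) = 1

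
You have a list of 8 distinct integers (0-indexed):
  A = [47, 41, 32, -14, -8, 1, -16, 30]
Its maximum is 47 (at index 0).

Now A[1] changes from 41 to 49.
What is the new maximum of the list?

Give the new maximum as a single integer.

Old max = 47 (at index 0)
Change: A[1] 41 -> 49
Changed element was NOT the old max.
  New max = max(old_max, new_val) = max(47, 49) = 49

Answer: 49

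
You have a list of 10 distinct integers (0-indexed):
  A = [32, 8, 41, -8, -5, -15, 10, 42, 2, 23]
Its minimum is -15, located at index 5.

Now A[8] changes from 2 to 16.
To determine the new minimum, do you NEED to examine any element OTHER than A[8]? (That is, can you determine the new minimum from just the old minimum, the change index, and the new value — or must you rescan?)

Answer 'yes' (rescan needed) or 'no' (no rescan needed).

Old min = -15 at index 5
Change at index 8: 2 -> 16
Index 8 was NOT the min. New min = min(-15, 16). No rescan of other elements needed.
Needs rescan: no

Answer: no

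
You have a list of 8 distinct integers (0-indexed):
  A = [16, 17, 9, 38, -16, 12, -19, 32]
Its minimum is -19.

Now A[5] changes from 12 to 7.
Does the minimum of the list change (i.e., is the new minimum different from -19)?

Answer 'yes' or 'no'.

Answer: no

Derivation:
Old min = -19
Change: A[5] 12 -> 7
Changed element was NOT the min; min changes only if 7 < -19.
New min = -19; changed? no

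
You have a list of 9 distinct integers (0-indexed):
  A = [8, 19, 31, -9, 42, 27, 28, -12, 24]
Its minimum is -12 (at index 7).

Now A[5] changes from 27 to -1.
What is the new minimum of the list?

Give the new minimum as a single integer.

Answer: -12

Derivation:
Old min = -12 (at index 7)
Change: A[5] 27 -> -1
Changed element was NOT the old min.
  New min = min(old_min, new_val) = min(-12, -1) = -12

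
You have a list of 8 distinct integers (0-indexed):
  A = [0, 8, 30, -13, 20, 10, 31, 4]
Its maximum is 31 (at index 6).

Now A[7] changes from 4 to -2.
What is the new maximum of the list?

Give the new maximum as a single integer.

Answer: 31

Derivation:
Old max = 31 (at index 6)
Change: A[7] 4 -> -2
Changed element was NOT the old max.
  New max = max(old_max, new_val) = max(31, -2) = 31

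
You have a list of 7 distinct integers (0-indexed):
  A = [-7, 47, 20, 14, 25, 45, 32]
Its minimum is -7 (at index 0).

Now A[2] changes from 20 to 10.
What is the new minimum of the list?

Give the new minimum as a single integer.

Old min = -7 (at index 0)
Change: A[2] 20 -> 10
Changed element was NOT the old min.
  New min = min(old_min, new_val) = min(-7, 10) = -7

Answer: -7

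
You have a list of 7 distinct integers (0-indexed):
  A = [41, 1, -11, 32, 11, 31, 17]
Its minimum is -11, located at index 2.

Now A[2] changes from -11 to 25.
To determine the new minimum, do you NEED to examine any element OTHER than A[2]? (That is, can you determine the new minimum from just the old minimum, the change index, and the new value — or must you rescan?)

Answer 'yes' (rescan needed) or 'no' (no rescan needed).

Old min = -11 at index 2
Change at index 2: -11 -> 25
Index 2 WAS the min and new value 25 > old min -11. Must rescan other elements to find the new min.
Needs rescan: yes

Answer: yes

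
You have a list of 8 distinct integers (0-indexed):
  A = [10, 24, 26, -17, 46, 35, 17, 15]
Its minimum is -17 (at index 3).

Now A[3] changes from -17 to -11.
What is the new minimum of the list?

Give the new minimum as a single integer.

Old min = -17 (at index 3)
Change: A[3] -17 -> -11
Changed element WAS the min. Need to check: is -11 still <= all others?
  Min of remaining elements: 10
  New min = min(-11, 10) = -11

Answer: -11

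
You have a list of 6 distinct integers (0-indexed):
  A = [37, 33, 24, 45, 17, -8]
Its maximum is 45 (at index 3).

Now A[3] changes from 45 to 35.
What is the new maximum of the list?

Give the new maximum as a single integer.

Answer: 37

Derivation:
Old max = 45 (at index 3)
Change: A[3] 45 -> 35
Changed element WAS the max -> may need rescan.
  Max of remaining elements: 37
  New max = max(35, 37) = 37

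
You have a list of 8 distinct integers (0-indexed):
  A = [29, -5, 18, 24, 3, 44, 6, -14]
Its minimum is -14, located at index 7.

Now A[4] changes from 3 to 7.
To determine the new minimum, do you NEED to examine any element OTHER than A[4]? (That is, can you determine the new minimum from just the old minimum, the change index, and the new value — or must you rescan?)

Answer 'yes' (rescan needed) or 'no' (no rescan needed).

Answer: no

Derivation:
Old min = -14 at index 7
Change at index 4: 3 -> 7
Index 4 was NOT the min. New min = min(-14, 7). No rescan of other elements needed.
Needs rescan: no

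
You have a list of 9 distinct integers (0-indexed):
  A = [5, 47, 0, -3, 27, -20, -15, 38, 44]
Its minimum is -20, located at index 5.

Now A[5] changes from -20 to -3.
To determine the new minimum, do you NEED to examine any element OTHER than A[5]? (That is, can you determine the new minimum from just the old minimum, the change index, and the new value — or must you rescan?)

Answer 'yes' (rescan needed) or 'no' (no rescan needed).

Old min = -20 at index 5
Change at index 5: -20 -> -3
Index 5 WAS the min and new value -3 > old min -20. Must rescan other elements to find the new min.
Needs rescan: yes

Answer: yes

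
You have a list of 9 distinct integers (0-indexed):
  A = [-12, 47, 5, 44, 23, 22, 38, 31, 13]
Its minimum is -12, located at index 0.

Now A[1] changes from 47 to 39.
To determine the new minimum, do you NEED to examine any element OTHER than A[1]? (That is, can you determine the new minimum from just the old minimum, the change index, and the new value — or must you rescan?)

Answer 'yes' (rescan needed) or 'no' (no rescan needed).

Answer: no

Derivation:
Old min = -12 at index 0
Change at index 1: 47 -> 39
Index 1 was NOT the min. New min = min(-12, 39). No rescan of other elements needed.
Needs rescan: no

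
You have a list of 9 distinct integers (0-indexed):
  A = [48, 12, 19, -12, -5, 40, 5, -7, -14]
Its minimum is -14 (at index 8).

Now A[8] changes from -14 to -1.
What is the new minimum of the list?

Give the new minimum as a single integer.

Answer: -12

Derivation:
Old min = -14 (at index 8)
Change: A[8] -14 -> -1
Changed element WAS the min. Need to check: is -1 still <= all others?
  Min of remaining elements: -12
  New min = min(-1, -12) = -12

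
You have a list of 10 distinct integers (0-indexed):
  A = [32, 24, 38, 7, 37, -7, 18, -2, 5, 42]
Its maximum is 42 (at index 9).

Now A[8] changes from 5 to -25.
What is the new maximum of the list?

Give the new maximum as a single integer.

Answer: 42

Derivation:
Old max = 42 (at index 9)
Change: A[8] 5 -> -25
Changed element was NOT the old max.
  New max = max(old_max, new_val) = max(42, -25) = 42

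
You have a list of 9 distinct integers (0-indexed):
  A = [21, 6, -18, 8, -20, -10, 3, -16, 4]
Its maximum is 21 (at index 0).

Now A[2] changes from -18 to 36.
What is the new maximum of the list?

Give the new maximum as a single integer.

Answer: 36

Derivation:
Old max = 21 (at index 0)
Change: A[2] -18 -> 36
Changed element was NOT the old max.
  New max = max(old_max, new_val) = max(21, 36) = 36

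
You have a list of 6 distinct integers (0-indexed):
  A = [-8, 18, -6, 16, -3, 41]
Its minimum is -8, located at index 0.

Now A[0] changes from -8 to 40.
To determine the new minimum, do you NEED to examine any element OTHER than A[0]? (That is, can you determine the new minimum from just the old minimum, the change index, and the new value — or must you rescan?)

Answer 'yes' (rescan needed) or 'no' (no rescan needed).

Old min = -8 at index 0
Change at index 0: -8 -> 40
Index 0 WAS the min and new value 40 > old min -8. Must rescan other elements to find the new min.
Needs rescan: yes

Answer: yes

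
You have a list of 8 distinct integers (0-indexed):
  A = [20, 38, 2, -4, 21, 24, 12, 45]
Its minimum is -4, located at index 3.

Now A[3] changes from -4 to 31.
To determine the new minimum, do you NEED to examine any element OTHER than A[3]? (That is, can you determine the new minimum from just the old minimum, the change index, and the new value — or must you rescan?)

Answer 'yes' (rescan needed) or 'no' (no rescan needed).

Answer: yes

Derivation:
Old min = -4 at index 3
Change at index 3: -4 -> 31
Index 3 WAS the min and new value 31 > old min -4. Must rescan other elements to find the new min.
Needs rescan: yes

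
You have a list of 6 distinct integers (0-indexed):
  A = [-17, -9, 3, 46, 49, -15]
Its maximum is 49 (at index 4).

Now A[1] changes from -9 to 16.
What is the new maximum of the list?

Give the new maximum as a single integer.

Answer: 49

Derivation:
Old max = 49 (at index 4)
Change: A[1] -9 -> 16
Changed element was NOT the old max.
  New max = max(old_max, new_val) = max(49, 16) = 49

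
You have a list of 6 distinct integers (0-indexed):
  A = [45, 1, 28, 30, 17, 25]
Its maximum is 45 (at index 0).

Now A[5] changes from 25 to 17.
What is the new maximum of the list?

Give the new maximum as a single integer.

Answer: 45

Derivation:
Old max = 45 (at index 0)
Change: A[5] 25 -> 17
Changed element was NOT the old max.
  New max = max(old_max, new_val) = max(45, 17) = 45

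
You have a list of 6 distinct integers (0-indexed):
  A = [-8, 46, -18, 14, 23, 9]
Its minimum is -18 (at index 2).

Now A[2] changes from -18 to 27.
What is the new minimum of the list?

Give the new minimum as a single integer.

Answer: -8

Derivation:
Old min = -18 (at index 2)
Change: A[2] -18 -> 27
Changed element WAS the min. Need to check: is 27 still <= all others?
  Min of remaining elements: -8
  New min = min(27, -8) = -8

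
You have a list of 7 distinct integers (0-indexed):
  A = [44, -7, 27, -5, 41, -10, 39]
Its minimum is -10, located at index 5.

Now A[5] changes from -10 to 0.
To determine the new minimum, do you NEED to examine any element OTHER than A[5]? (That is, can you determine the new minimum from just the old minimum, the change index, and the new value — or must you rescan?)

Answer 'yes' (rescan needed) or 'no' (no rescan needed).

Old min = -10 at index 5
Change at index 5: -10 -> 0
Index 5 WAS the min and new value 0 > old min -10. Must rescan other elements to find the new min.
Needs rescan: yes

Answer: yes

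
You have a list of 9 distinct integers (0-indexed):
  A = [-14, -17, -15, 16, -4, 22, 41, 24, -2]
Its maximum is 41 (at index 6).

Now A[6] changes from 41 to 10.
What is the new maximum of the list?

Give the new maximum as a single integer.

Old max = 41 (at index 6)
Change: A[6] 41 -> 10
Changed element WAS the max -> may need rescan.
  Max of remaining elements: 24
  New max = max(10, 24) = 24

Answer: 24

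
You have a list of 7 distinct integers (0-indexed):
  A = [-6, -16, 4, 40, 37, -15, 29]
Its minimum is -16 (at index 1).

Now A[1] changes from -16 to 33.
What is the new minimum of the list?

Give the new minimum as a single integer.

Answer: -15

Derivation:
Old min = -16 (at index 1)
Change: A[1] -16 -> 33
Changed element WAS the min. Need to check: is 33 still <= all others?
  Min of remaining elements: -15
  New min = min(33, -15) = -15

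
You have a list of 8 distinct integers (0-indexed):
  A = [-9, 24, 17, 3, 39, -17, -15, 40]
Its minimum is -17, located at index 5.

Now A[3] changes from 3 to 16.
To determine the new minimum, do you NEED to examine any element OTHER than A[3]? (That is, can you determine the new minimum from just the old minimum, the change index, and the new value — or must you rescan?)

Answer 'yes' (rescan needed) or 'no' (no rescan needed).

Old min = -17 at index 5
Change at index 3: 3 -> 16
Index 3 was NOT the min. New min = min(-17, 16). No rescan of other elements needed.
Needs rescan: no

Answer: no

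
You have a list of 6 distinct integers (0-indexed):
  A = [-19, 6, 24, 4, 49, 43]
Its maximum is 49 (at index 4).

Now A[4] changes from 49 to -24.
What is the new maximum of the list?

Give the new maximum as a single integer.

Old max = 49 (at index 4)
Change: A[4] 49 -> -24
Changed element WAS the max -> may need rescan.
  Max of remaining elements: 43
  New max = max(-24, 43) = 43

Answer: 43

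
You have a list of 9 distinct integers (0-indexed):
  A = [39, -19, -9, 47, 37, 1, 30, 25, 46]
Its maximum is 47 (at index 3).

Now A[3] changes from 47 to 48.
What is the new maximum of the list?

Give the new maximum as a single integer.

Old max = 47 (at index 3)
Change: A[3] 47 -> 48
Changed element WAS the max -> may need rescan.
  Max of remaining elements: 46
  New max = max(48, 46) = 48

Answer: 48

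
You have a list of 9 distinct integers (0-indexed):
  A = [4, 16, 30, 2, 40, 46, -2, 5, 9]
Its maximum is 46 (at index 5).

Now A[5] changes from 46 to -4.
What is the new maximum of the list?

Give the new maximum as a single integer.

Old max = 46 (at index 5)
Change: A[5] 46 -> -4
Changed element WAS the max -> may need rescan.
  Max of remaining elements: 40
  New max = max(-4, 40) = 40

Answer: 40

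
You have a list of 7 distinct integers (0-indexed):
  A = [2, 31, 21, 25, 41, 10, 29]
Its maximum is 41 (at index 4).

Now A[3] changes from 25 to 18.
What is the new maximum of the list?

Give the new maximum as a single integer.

Answer: 41

Derivation:
Old max = 41 (at index 4)
Change: A[3] 25 -> 18
Changed element was NOT the old max.
  New max = max(old_max, new_val) = max(41, 18) = 41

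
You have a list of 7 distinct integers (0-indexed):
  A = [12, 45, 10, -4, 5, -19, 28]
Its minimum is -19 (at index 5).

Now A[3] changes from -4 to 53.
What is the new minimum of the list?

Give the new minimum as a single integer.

Answer: -19

Derivation:
Old min = -19 (at index 5)
Change: A[3] -4 -> 53
Changed element was NOT the old min.
  New min = min(old_min, new_val) = min(-19, 53) = -19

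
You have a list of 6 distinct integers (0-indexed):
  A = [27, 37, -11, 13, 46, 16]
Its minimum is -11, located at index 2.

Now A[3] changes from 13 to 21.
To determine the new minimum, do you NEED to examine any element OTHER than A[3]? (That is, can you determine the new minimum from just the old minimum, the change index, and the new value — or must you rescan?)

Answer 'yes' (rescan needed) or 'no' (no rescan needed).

Old min = -11 at index 2
Change at index 3: 13 -> 21
Index 3 was NOT the min. New min = min(-11, 21). No rescan of other elements needed.
Needs rescan: no

Answer: no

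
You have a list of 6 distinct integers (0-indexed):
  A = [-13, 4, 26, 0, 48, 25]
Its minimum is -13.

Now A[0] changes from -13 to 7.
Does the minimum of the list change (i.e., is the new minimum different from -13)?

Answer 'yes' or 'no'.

Old min = -13
Change: A[0] -13 -> 7
Changed element was the min; new min must be rechecked.
New min = 0; changed? yes

Answer: yes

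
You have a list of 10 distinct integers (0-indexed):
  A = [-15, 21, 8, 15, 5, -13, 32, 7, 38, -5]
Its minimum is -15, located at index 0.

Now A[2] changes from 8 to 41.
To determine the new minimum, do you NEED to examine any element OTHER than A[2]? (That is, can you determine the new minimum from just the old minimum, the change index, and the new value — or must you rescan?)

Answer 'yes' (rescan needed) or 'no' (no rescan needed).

Answer: no

Derivation:
Old min = -15 at index 0
Change at index 2: 8 -> 41
Index 2 was NOT the min. New min = min(-15, 41). No rescan of other elements needed.
Needs rescan: no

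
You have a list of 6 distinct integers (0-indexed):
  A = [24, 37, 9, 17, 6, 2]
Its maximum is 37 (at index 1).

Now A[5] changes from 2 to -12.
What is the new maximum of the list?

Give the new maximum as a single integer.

Answer: 37

Derivation:
Old max = 37 (at index 1)
Change: A[5] 2 -> -12
Changed element was NOT the old max.
  New max = max(old_max, new_val) = max(37, -12) = 37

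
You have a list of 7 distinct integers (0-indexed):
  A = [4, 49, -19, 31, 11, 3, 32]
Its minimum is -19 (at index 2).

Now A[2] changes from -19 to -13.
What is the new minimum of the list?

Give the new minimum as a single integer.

Old min = -19 (at index 2)
Change: A[2] -19 -> -13
Changed element WAS the min. Need to check: is -13 still <= all others?
  Min of remaining elements: 3
  New min = min(-13, 3) = -13

Answer: -13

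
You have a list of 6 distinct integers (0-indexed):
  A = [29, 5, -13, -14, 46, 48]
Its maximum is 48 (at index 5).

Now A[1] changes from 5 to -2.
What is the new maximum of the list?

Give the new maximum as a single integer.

Answer: 48

Derivation:
Old max = 48 (at index 5)
Change: A[1] 5 -> -2
Changed element was NOT the old max.
  New max = max(old_max, new_val) = max(48, -2) = 48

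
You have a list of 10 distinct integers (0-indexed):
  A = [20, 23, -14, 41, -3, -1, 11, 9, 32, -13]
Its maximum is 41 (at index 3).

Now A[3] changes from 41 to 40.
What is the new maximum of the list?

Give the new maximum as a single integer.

Answer: 40

Derivation:
Old max = 41 (at index 3)
Change: A[3] 41 -> 40
Changed element WAS the max -> may need rescan.
  Max of remaining elements: 32
  New max = max(40, 32) = 40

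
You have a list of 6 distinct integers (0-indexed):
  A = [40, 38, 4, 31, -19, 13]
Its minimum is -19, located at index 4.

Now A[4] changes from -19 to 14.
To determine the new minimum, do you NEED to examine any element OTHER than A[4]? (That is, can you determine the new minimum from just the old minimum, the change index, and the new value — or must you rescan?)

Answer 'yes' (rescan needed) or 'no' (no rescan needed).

Old min = -19 at index 4
Change at index 4: -19 -> 14
Index 4 WAS the min and new value 14 > old min -19. Must rescan other elements to find the new min.
Needs rescan: yes

Answer: yes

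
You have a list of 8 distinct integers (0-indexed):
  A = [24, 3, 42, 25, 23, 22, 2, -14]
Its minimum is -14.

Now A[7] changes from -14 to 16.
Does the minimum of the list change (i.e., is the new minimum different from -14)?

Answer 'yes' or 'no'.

Old min = -14
Change: A[7] -14 -> 16
Changed element was the min; new min must be rechecked.
New min = 2; changed? yes

Answer: yes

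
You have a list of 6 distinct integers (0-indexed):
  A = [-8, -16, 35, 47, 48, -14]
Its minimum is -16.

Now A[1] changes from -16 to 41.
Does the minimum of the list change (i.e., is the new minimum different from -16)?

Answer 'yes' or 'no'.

Answer: yes

Derivation:
Old min = -16
Change: A[1] -16 -> 41
Changed element was the min; new min must be rechecked.
New min = -14; changed? yes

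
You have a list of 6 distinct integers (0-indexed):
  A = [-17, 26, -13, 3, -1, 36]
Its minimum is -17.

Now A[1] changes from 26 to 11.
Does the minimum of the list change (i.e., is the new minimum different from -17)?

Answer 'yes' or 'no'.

Answer: no

Derivation:
Old min = -17
Change: A[1] 26 -> 11
Changed element was NOT the min; min changes only if 11 < -17.
New min = -17; changed? no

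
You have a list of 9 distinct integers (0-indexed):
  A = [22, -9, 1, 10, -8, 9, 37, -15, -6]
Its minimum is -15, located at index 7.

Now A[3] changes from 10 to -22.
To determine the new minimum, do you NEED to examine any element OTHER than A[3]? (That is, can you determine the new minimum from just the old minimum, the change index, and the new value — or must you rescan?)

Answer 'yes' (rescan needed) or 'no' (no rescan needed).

Answer: no

Derivation:
Old min = -15 at index 7
Change at index 3: 10 -> -22
Index 3 was NOT the min. New min = min(-15, -22). No rescan of other elements needed.
Needs rescan: no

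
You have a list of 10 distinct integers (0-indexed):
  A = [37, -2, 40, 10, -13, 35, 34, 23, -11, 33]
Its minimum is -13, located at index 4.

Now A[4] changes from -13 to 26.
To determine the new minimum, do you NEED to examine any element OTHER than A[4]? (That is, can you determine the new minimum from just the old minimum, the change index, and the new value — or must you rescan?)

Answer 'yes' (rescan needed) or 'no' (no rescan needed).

Answer: yes

Derivation:
Old min = -13 at index 4
Change at index 4: -13 -> 26
Index 4 WAS the min and new value 26 > old min -13. Must rescan other elements to find the new min.
Needs rescan: yes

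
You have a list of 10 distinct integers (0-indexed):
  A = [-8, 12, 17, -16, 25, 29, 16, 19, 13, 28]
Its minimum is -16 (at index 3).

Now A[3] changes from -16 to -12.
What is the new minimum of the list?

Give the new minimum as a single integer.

Answer: -12

Derivation:
Old min = -16 (at index 3)
Change: A[3] -16 -> -12
Changed element WAS the min. Need to check: is -12 still <= all others?
  Min of remaining elements: -8
  New min = min(-12, -8) = -12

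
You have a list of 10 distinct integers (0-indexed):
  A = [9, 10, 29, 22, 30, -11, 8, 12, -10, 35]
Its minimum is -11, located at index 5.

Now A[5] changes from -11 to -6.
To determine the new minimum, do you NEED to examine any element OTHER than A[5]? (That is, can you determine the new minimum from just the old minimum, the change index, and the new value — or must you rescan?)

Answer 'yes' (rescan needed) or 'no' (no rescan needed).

Answer: yes

Derivation:
Old min = -11 at index 5
Change at index 5: -11 -> -6
Index 5 WAS the min and new value -6 > old min -11. Must rescan other elements to find the new min.
Needs rescan: yes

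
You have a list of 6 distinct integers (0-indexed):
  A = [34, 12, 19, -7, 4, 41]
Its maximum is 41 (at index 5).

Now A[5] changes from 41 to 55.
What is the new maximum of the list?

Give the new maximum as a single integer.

Old max = 41 (at index 5)
Change: A[5] 41 -> 55
Changed element WAS the max -> may need rescan.
  Max of remaining elements: 34
  New max = max(55, 34) = 55

Answer: 55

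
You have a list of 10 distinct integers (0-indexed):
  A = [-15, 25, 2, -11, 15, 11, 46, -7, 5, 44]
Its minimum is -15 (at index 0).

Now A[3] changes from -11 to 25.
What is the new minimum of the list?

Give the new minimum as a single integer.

Old min = -15 (at index 0)
Change: A[3] -11 -> 25
Changed element was NOT the old min.
  New min = min(old_min, new_val) = min(-15, 25) = -15

Answer: -15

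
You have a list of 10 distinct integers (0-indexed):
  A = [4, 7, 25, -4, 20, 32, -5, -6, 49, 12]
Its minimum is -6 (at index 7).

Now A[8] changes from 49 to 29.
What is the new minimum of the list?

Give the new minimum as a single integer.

Answer: -6

Derivation:
Old min = -6 (at index 7)
Change: A[8] 49 -> 29
Changed element was NOT the old min.
  New min = min(old_min, new_val) = min(-6, 29) = -6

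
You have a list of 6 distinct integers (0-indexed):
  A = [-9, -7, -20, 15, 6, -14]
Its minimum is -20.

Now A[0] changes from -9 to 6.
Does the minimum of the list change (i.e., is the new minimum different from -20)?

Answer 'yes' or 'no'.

Answer: no

Derivation:
Old min = -20
Change: A[0] -9 -> 6
Changed element was NOT the min; min changes only if 6 < -20.
New min = -20; changed? no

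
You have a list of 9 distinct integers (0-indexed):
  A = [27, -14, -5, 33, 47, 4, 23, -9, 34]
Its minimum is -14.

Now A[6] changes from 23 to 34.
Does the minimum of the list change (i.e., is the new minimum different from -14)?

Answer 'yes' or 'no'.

Answer: no

Derivation:
Old min = -14
Change: A[6] 23 -> 34
Changed element was NOT the min; min changes only if 34 < -14.
New min = -14; changed? no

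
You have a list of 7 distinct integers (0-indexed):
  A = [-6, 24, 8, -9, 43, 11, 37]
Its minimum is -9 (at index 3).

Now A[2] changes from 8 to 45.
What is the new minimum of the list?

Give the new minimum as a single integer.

Old min = -9 (at index 3)
Change: A[2] 8 -> 45
Changed element was NOT the old min.
  New min = min(old_min, new_val) = min(-9, 45) = -9

Answer: -9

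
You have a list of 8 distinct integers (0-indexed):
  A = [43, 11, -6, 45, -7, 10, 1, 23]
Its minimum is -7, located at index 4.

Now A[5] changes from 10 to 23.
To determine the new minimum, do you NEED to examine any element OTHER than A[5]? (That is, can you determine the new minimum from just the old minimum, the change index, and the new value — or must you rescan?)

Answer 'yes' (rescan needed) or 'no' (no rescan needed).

Old min = -7 at index 4
Change at index 5: 10 -> 23
Index 5 was NOT the min. New min = min(-7, 23). No rescan of other elements needed.
Needs rescan: no

Answer: no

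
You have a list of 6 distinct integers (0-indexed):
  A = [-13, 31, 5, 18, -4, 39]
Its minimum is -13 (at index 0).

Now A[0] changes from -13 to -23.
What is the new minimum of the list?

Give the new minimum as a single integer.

Answer: -23

Derivation:
Old min = -13 (at index 0)
Change: A[0] -13 -> -23
Changed element WAS the min. Need to check: is -23 still <= all others?
  Min of remaining elements: -4
  New min = min(-23, -4) = -23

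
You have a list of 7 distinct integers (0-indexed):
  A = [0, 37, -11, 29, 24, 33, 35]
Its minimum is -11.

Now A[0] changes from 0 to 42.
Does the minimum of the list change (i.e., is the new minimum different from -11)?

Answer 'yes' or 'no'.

Old min = -11
Change: A[0] 0 -> 42
Changed element was NOT the min; min changes only if 42 < -11.
New min = -11; changed? no

Answer: no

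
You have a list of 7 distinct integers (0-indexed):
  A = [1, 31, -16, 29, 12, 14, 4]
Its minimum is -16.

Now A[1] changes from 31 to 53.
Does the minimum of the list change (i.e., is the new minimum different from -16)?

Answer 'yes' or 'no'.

Answer: no

Derivation:
Old min = -16
Change: A[1] 31 -> 53
Changed element was NOT the min; min changes only if 53 < -16.
New min = -16; changed? no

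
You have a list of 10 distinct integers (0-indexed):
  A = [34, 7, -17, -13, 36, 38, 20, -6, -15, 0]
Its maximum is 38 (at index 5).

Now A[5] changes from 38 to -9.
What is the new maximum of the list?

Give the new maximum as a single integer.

Old max = 38 (at index 5)
Change: A[5] 38 -> -9
Changed element WAS the max -> may need rescan.
  Max of remaining elements: 36
  New max = max(-9, 36) = 36

Answer: 36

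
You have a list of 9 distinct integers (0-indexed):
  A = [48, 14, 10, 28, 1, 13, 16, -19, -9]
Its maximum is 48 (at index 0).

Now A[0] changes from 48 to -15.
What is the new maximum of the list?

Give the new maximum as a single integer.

Old max = 48 (at index 0)
Change: A[0] 48 -> -15
Changed element WAS the max -> may need rescan.
  Max of remaining elements: 28
  New max = max(-15, 28) = 28

Answer: 28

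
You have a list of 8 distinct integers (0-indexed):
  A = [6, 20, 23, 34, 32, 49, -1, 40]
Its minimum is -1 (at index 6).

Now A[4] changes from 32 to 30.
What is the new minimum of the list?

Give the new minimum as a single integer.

Answer: -1

Derivation:
Old min = -1 (at index 6)
Change: A[4] 32 -> 30
Changed element was NOT the old min.
  New min = min(old_min, new_val) = min(-1, 30) = -1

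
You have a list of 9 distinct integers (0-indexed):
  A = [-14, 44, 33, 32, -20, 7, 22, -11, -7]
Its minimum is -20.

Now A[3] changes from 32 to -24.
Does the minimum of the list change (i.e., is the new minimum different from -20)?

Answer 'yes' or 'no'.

Old min = -20
Change: A[3] 32 -> -24
Changed element was NOT the min; min changes only if -24 < -20.
New min = -24; changed? yes

Answer: yes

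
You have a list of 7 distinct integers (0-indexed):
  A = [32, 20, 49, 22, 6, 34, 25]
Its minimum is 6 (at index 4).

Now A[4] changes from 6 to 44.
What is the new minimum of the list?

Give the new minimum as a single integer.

Answer: 20

Derivation:
Old min = 6 (at index 4)
Change: A[4] 6 -> 44
Changed element WAS the min. Need to check: is 44 still <= all others?
  Min of remaining elements: 20
  New min = min(44, 20) = 20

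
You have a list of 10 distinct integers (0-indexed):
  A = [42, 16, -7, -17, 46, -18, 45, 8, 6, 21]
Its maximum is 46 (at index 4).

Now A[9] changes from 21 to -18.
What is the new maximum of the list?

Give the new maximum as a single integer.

Old max = 46 (at index 4)
Change: A[9] 21 -> -18
Changed element was NOT the old max.
  New max = max(old_max, new_val) = max(46, -18) = 46

Answer: 46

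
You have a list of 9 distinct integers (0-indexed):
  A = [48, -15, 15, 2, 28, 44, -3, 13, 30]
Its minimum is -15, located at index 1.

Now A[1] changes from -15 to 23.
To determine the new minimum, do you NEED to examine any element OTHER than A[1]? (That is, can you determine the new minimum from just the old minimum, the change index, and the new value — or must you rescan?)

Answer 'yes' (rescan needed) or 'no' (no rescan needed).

Answer: yes

Derivation:
Old min = -15 at index 1
Change at index 1: -15 -> 23
Index 1 WAS the min and new value 23 > old min -15. Must rescan other elements to find the new min.
Needs rescan: yes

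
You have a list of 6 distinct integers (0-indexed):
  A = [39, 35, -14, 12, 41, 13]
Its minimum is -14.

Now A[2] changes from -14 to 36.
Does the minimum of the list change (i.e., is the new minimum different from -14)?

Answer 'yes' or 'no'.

Answer: yes

Derivation:
Old min = -14
Change: A[2] -14 -> 36
Changed element was the min; new min must be rechecked.
New min = 12; changed? yes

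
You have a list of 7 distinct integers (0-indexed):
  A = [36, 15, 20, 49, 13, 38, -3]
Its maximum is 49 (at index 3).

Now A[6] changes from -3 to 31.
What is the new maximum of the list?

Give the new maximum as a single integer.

Answer: 49

Derivation:
Old max = 49 (at index 3)
Change: A[6] -3 -> 31
Changed element was NOT the old max.
  New max = max(old_max, new_val) = max(49, 31) = 49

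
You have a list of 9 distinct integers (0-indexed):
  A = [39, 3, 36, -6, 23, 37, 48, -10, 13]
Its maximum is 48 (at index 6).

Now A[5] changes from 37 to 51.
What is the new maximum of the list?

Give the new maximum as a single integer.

Old max = 48 (at index 6)
Change: A[5] 37 -> 51
Changed element was NOT the old max.
  New max = max(old_max, new_val) = max(48, 51) = 51

Answer: 51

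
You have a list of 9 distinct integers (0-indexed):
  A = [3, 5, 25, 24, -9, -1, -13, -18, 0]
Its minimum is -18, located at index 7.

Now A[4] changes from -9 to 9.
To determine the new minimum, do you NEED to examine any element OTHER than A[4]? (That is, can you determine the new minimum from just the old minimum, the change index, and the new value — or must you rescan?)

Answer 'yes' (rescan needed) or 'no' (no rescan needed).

Old min = -18 at index 7
Change at index 4: -9 -> 9
Index 4 was NOT the min. New min = min(-18, 9). No rescan of other elements needed.
Needs rescan: no

Answer: no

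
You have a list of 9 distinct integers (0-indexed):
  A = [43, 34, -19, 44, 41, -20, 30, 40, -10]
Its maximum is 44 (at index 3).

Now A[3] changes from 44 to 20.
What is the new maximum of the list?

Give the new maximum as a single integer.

Answer: 43

Derivation:
Old max = 44 (at index 3)
Change: A[3] 44 -> 20
Changed element WAS the max -> may need rescan.
  Max of remaining elements: 43
  New max = max(20, 43) = 43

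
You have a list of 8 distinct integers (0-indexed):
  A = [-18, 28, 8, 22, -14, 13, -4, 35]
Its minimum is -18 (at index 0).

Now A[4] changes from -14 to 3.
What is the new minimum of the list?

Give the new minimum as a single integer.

Answer: -18

Derivation:
Old min = -18 (at index 0)
Change: A[4] -14 -> 3
Changed element was NOT the old min.
  New min = min(old_min, new_val) = min(-18, 3) = -18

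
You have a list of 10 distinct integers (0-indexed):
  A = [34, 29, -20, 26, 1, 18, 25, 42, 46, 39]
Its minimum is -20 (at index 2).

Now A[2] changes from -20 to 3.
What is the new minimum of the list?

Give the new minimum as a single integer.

Answer: 1

Derivation:
Old min = -20 (at index 2)
Change: A[2] -20 -> 3
Changed element WAS the min. Need to check: is 3 still <= all others?
  Min of remaining elements: 1
  New min = min(3, 1) = 1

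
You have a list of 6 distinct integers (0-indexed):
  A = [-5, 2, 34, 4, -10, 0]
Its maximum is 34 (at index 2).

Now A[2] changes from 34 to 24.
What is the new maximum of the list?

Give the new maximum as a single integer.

Old max = 34 (at index 2)
Change: A[2] 34 -> 24
Changed element WAS the max -> may need rescan.
  Max of remaining elements: 4
  New max = max(24, 4) = 24

Answer: 24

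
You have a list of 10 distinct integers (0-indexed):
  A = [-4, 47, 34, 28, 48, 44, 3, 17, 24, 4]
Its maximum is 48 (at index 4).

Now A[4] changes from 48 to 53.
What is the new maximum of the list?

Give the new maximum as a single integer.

Old max = 48 (at index 4)
Change: A[4] 48 -> 53
Changed element WAS the max -> may need rescan.
  Max of remaining elements: 47
  New max = max(53, 47) = 53

Answer: 53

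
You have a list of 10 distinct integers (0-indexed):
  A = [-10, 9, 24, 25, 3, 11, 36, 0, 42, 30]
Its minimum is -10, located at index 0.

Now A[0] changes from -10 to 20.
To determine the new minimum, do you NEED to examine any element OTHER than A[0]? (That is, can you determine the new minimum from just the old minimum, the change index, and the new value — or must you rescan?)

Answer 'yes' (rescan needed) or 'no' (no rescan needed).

Answer: yes

Derivation:
Old min = -10 at index 0
Change at index 0: -10 -> 20
Index 0 WAS the min and new value 20 > old min -10. Must rescan other elements to find the new min.
Needs rescan: yes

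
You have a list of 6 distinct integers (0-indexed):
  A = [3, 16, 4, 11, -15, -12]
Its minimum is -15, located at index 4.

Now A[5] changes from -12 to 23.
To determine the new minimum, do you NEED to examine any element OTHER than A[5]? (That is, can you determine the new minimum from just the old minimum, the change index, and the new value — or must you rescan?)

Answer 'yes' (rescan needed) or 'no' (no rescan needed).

Answer: no

Derivation:
Old min = -15 at index 4
Change at index 5: -12 -> 23
Index 5 was NOT the min. New min = min(-15, 23). No rescan of other elements needed.
Needs rescan: no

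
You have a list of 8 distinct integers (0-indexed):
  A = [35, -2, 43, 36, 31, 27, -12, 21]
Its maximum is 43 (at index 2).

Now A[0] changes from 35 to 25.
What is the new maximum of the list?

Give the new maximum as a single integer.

Answer: 43

Derivation:
Old max = 43 (at index 2)
Change: A[0] 35 -> 25
Changed element was NOT the old max.
  New max = max(old_max, new_val) = max(43, 25) = 43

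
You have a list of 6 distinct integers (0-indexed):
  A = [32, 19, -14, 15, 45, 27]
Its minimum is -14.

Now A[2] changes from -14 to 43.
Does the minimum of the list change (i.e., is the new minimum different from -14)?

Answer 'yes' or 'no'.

Old min = -14
Change: A[2] -14 -> 43
Changed element was the min; new min must be rechecked.
New min = 15; changed? yes

Answer: yes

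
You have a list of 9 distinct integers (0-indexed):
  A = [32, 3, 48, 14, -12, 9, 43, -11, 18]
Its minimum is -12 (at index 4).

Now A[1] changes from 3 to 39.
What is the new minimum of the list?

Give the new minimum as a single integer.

Old min = -12 (at index 4)
Change: A[1] 3 -> 39
Changed element was NOT the old min.
  New min = min(old_min, new_val) = min(-12, 39) = -12

Answer: -12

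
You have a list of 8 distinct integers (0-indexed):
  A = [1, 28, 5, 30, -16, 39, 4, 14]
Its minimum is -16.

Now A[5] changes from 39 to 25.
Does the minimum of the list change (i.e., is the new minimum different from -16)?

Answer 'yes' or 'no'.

Old min = -16
Change: A[5] 39 -> 25
Changed element was NOT the min; min changes only if 25 < -16.
New min = -16; changed? no

Answer: no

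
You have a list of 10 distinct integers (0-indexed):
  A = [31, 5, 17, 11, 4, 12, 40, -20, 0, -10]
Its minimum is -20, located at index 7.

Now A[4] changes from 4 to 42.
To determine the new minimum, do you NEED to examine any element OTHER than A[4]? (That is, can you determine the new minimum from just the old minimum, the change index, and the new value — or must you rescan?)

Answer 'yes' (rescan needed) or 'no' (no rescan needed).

Old min = -20 at index 7
Change at index 4: 4 -> 42
Index 4 was NOT the min. New min = min(-20, 42). No rescan of other elements needed.
Needs rescan: no

Answer: no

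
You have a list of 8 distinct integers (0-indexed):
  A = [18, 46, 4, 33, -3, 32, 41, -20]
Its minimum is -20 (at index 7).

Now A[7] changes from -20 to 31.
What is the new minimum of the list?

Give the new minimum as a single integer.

Old min = -20 (at index 7)
Change: A[7] -20 -> 31
Changed element WAS the min. Need to check: is 31 still <= all others?
  Min of remaining elements: -3
  New min = min(31, -3) = -3

Answer: -3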